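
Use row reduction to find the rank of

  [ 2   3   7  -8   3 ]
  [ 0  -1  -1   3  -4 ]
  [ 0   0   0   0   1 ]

rank = 3

Multiply R1 by 1/2.
Multiply R2 by -1.
Subtract 4 times R3 from R2.
Subtract 3/2 times R3 from R1.
Subtract 3/2 times R2 from R1.
The reduced form has 3 nonzero rows.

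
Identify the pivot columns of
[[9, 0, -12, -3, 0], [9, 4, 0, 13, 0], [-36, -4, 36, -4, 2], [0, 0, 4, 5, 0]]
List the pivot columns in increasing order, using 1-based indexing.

ρ1 → 1/9·ρ1
  [   1   0  -4/3  -1/3  0 ]
  [   9   4     0    13  0 ]
  [ -36  -4    36    -4  2 ]
  [   0   0     4     5  0 ]
ρ2 → ρ2 − 9·ρ1
  [   1   0  -4/3  -1/3  0 ]
  [   0   4    12    16  0 ]
  [ -36  -4    36    -4  2 ]
  [   0   0     4     5  0 ]
ρ3 → ρ3 + 36·ρ1
  [ 1   0  -4/3  -1/3  0 ]
  [ 0   4    12    16  0 ]
  [ 0  -4   -12   -16  2 ]
  [ 0   0     4     5  0 ]
ρ2 → 1/4·ρ2
  [ 1   0  -4/3  -1/3  0 ]
  [ 0   1     3     4  0 ]
  [ 0  -4   -12   -16  2 ]
  [ 0   0     4     5  0 ]
ρ3 → ρ3 + 4·ρ2
  [ 1  0  -4/3  -1/3  0 ]
  [ 0  1     3     4  0 ]
  [ 0  0     0     0  2 ]
  [ 0  0     4     5  0 ]
ρ3 ↔ ρ4
  [ 1  0  -4/3  -1/3  0 ]
  [ 0  1     3     4  0 ]
  [ 0  0     4     5  0 ]
  [ 0  0     0     0  2 ]
ρ3 → 1/4·ρ3
  [ 1  0  -4/3  -1/3  0 ]
  [ 0  1     3     4  0 ]
  [ 0  0     1   5/4  0 ]
  [ 0  0     0     0  2 ]
ρ4 → 1/2·ρ4
  [ 1  0  -4/3  -1/3  0 ]
  [ 0  1     3     4  0 ]
  [ 0  0     1   5/4  0 ]
  [ 0  0     0     0  1 ]
ρ2 → ρ2 − 3·ρ3
  [ 1  0  -4/3  -1/3  0 ]
  [ 0  1     0   1/4  0 ]
  [ 0  0     1   5/4  0 ]
  [ 0  0     0     0  1 ]
ρ1 → ρ1 + 4/3·ρ3
  [ 1  0  0  4/3  0 ]
  [ 0  1  0  1/4  0 ]
  [ 0  0  1  5/4  0 ]
  [ 0  0  0    0  1 ]
Pivot columns are the columns containing a leading 1.

1, 2, 3, 5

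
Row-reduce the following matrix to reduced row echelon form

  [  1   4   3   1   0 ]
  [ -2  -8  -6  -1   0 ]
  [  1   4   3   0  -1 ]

[[1, 4, 3, 0, 0], [0, 0, 0, 1, 0], [0, 0, 0, 0, 1]]

ρ2 → ρ2 + 2·ρ1
  [ 1  4  3  1   0 ]
  [ 0  0  0  1   0 ]
  [ 1  4  3  0  -1 ]
ρ3 → ρ3 − ρ1
  [ 1  4  3   1   0 ]
  [ 0  0  0   1   0 ]
  [ 0  0  0  -1  -1 ]
ρ3 → ρ3 + ρ2
  [ 1  4  3  1   0 ]
  [ 0  0  0  1   0 ]
  [ 0  0  0  0  -1 ]
ρ3 → -1·ρ3
  [ 1  4  3  1  0 ]
  [ 0  0  0  1  0 ]
  [ 0  0  0  0  1 ]
ρ1 → ρ1 − ρ2
  [ 1  4  3  0  0 ]
  [ 0  0  0  1  0 ]
  [ 0  0  0  0  1 ]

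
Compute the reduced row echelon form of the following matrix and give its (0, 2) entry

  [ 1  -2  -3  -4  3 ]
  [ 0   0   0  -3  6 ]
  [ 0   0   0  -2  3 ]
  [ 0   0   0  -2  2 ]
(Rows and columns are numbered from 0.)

Multiply ρ2 by -1/3.
  [ 1  -2  -3  -4   3 ]
  [ 0   0   0   1  -2 ]
  [ 0   0   0  -2   3 ]
  [ 0   0   0  -2   2 ]
Add 2 times ρ2 to ρ3.
  [ 1  -2  -3  -4   3 ]
  [ 0   0   0   1  -2 ]
  [ 0   0   0   0  -1 ]
  [ 0   0   0  -2   2 ]
Add 2 times ρ2 to ρ4.
  [ 1  -2  -3  -4   3 ]
  [ 0   0   0   1  -2 ]
  [ 0   0   0   0  -1 ]
  [ 0   0   0   0  -2 ]
Multiply ρ3 by -1.
  [ 1  -2  -3  -4   3 ]
  [ 0   0   0   1  -2 ]
  [ 0   0   0   0   1 ]
  [ 0   0   0   0  -2 ]
Add 2 times ρ3 to ρ4.
  [ 1  -2  -3  -4   3 ]
  [ 0   0   0   1  -2 ]
  [ 0   0   0   0   1 ]
  [ 0   0   0   0   0 ]
Add 2 times ρ3 to ρ2.
  [ 1  -2  -3  -4  3 ]
  [ 0   0   0   1  0 ]
  [ 0   0   0   0  1 ]
  [ 0   0   0   0  0 ]
Subtract 3 times ρ3 from ρ1.
  [ 1  -2  -3  -4  0 ]
  [ 0   0   0   1  0 ]
  [ 0   0   0   0  1 ]
  [ 0   0   0   0  0 ]
Add 4 times ρ2 to ρ1.
  [ 1  -2  -3  0  0 ]
  [ 0   0   0  1  0 ]
  [ 0   0   0  0  1 ]
  [ 0   0   0  0  0 ]

-3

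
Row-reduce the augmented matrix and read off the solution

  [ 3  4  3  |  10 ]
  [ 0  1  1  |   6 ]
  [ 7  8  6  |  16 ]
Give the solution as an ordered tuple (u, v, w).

Multiply R1 by 1/3.
  [ 1  4/3  1  |  10/3 ]
  [ 0    1  1  |     6 ]
  [ 7    8  6  |    16 ]
Subtract 7 times R1 from R3.
  [ 1   4/3   1  |   10/3 ]
  [ 0     1   1  |      6 ]
  [ 0  -4/3  -1  |  -22/3 ]
Add 4/3 times R2 to R3.
  [ 1  4/3    1  |  10/3 ]
  [ 0    1    1  |     6 ]
  [ 0    0  1/3  |   2/3 ]
Multiply R3 by 3.
  [ 1  4/3  1  |  10/3 ]
  [ 0    1  1  |     6 ]
  [ 0    0  1  |     2 ]
Subtract R3 from R2.
  [ 1  4/3  1  |  10/3 ]
  [ 0    1  0  |     4 ]
  [ 0    0  1  |     2 ]
Subtract R3 from R1.
  [ 1  4/3  0  |  4/3 ]
  [ 0    1  0  |    4 ]
  [ 0    0  1  |    2 ]
Subtract 4/3 times R2 from R1.
  [ 1  0  0  |  -4 ]
  [ 0  1  0  |   4 ]
  [ 0  0  1  |   2 ]
Reading off the last column: u = -4, v = 4, w = 2.

(-4, 4, 2)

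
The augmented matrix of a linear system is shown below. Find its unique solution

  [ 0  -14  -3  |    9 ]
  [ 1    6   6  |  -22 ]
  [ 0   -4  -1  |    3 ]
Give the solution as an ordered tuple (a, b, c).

R1 ↔ R2
R2 → -1/14·R2
R3 → R3 + 4·R2
R3 → -7·R3
R2 → R2 − 3/14·R3
R1 → R1 − 6·R3
R1 → R1 − 6·R2
Reading off the last column: a = -4, b = 0, c = -3.

(-4, 0, -3)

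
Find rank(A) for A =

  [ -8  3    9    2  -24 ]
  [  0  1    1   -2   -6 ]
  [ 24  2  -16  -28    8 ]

rank = 3

Multiply r1 by -1/8.
  [  1  -3/8  -9/8  -1/4   3 ]
  [  0     1     1    -2  -6 ]
  [ 24     2   -16   -28   8 ]
Subtract 24 times r1 from r3.
  [ 1  -3/8  -9/8  -1/4    3 ]
  [ 0     1     1    -2   -6 ]
  [ 0    11    11   -22  -64 ]
Subtract 11 times r2 from r3.
  [ 1  -3/8  -9/8  -1/4   3 ]
  [ 0     1     1    -2  -6 ]
  [ 0     0     0     0   2 ]
Multiply r3 by 1/2.
  [ 1  -3/8  -9/8  -1/4   3 ]
  [ 0     1     1    -2  -6 ]
  [ 0     0     0     0   1 ]
Add 6 times r3 to r2.
  [ 1  -3/8  -9/8  -1/4  3 ]
  [ 0     1     1    -2  0 ]
  [ 0     0     0     0  1 ]
Subtract 3 times r3 from r1.
  [ 1  -3/8  -9/8  -1/4  0 ]
  [ 0     1     1    -2  0 ]
  [ 0     0     0     0  1 ]
Add 3/8 times r2 to r1.
  [ 1  0  -3/4  -1  0 ]
  [ 0  1     1  -2  0 ]
  [ 0  0     0   0  1 ]
The reduced form has 3 nonzero rows.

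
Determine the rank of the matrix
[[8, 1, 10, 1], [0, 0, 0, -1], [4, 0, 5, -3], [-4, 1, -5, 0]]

rank = 3

Multiply r1 by 1/8.
  [  1  1/8  5/4  1/8 ]
  [  0    0    0   -1 ]
  [  4    0    5   -3 ]
  [ -4    1   -5    0 ]
Subtract 4 times r1 from r3.
  [  1   1/8  5/4   1/8 ]
  [  0     0    0    -1 ]
  [  0  -1/2    0  -7/2 ]
  [ -4     1   -5     0 ]
Add 4 times r1 to r4.
  [ 1   1/8  5/4   1/8 ]
  [ 0     0    0    -1 ]
  [ 0  -1/2    0  -7/2 ]
  [ 0   3/2    0   1/2 ]
Swap r2 and r3.
  [ 1   1/8  5/4   1/8 ]
  [ 0  -1/2    0  -7/2 ]
  [ 0     0    0    -1 ]
  [ 0   3/2    0   1/2 ]
Multiply r2 by -2.
  [ 1  1/8  5/4  1/8 ]
  [ 0    1    0    7 ]
  [ 0    0    0   -1 ]
  [ 0  3/2    0  1/2 ]
Subtract 3/2 times r2 from r4.
  [ 1  1/8  5/4  1/8 ]
  [ 0    1    0    7 ]
  [ 0    0    0   -1 ]
  [ 0    0    0  -10 ]
Multiply r3 by -1.
  [ 1  1/8  5/4  1/8 ]
  [ 0    1    0    7 ]
  [ 0    0    0    1 ]
  [ 0    0    0  -10 ]
Add 10 times r3 to r4.
  [ 1  1/8  5/4  1/8 ]
  [ 0    1    0    7 ]
  [ 0    0    0    1 ]
  [ 0    0    0    0 ]
Subtract 7 times r3 from r2.
  [ 1  1/8  5/4  1/8 ]
  [ 0    1    0    0 ]
  [ 0    0    0    1 ]
  [ 0    0    0    0 ]
Subtract 1/8 times r3 from r1.
  [ 1  1/8  5/4  0 ]
  [ 0    1    0  0 ]
  [ 0    0    0  1 ]
  [ 0    0    0  0 ]
Subtract 1/8 times r2 from r1.
  [ 1  0  5/4  0 ]
  [ 0  1    0  0 ]
  [ 0  0    0  1 ]
  [ 0  0    0  0 ]
The reduced form has 3 nonzero rows.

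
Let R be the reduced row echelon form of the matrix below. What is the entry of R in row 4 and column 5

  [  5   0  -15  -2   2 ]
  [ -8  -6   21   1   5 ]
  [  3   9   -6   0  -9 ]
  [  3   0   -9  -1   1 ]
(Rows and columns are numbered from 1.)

-1

Multiply R1 by 1/5.
  [  1   0  -3  -2/5  2/5 ]
  [ -8  -6  21     1    5 ]
  [  3   9  -6     0   -9 ]
  [  3   0  -9    -1    1 ]
Add 8 times R1 to R2.
  [ 1   0  -3   -2/5   2/5 ]
  [ 0  -6  -3  -11/5  41/5 ]
  [ 3   9  -6      0    -9 ]
  [ 3   0  -9     -1     1 ]
Subtract 3 times R1 from R3.
  [ 1   0  -3   -2/5    2/5 ]
  [ 0  -6  -3  -11/5   41/5 ]
  [ 0   9   3    6/5  -51/5 ]
  [ 3   0  -9     -1      1 ]
Subtract 3 times R1 from R4.
  [ 1   0  -3   -2/5    2/5 ]
  [ 0  -6  -3  -11/5   41/5 ]
  [ 0   9   3    6/5  -51/5 ]
  [ 0   0   0    1/5   -1/5 ]
Multiply R2 by -1/6.
  [ 1  0   -3   -2/5     2/5 ]
  [ 0  1  1/2  11/30  -41/30 ]
  [ 0  9    3    6/5   -51/5 ]
  [ 0  0    0    1/5    -1/5 ]
Subtract 9 times R2 from R3.
  [ 1  0    -3    -2/5     2/5 ]
  [ 0  1   1/2   11/30  -41/30 ]
  [ 0  0  -3/2  -21/10   21/10 ]
  [ 0  0     0     1/5    -1/5 ]
Multiply R3 by -2/3.
  [ 1  0   -3   -2/5     2/5 ]
  [ 0  1  1/2  11/30  -41/30 ]
  [ 0  0    1    7/5    -7/5 ]
  [ 0  0    0    1/5    -1/5 ]
Multiply R4 by 5.
  [ 1  0   -3   -2/5     2/5 ]
  [ 0  1  1/2  11/30  -41/30 ]
  [ 0  0    1    7/5    -7/5 ]
  [ 0  0    0      1      -1 ]
Subtract 7/5 times R4 from R3.
  [ 1  0   -3   -2/5     2/5 ]
  [ 0  1  1/2  11/30  -41/30 ]
  [ 0  0    1      0       0 ]
  [ 0  0    0      1      -1 ]
Subtract 11/30 times R4 from R2.
  [ 1  0   -3  -2/5  2/5 ]
  [ 0  1  1/2     0   -1 ]
  [ 0  0    1     0    0 ]
  [ 0  0    0     1   -1 ]
Add 2/5 times R4 to R1.
  [ 1  0   -3  0   0 ]
  [ 0  1  1/2  0  -1 ]
  [ 0  0    1  0   0 ]
  [ 0  0    0  1  -1 ]
Subtract 1/2 times R3 from R2.
  [ 1  0  -3  0   0 ]
  [ 0  1   0  0  -1 ]
  [ 0  0   1  0   0 ]
  [ 0  0   0  1  -1 ]
Add 3 times R3 to R1.
  [ 1  0  0  0   0 ]
  [ 0  1  0  0  -1 ]
  [ 0  0  1  0   0 ]
  [ 0  0  0  1  -1 ]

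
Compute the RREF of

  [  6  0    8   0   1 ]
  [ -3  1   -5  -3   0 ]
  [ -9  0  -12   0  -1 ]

[[1, 0, 4/3, 0, 0], [0, 1, -1, -3, 0], [0, 0, 0, 0, 1]]

R1 := 1/6·R1
  [  1  0  4/3   0  1/6 ]
  [ -3  1   -5  -3    0 ]
  [ -9  0  -12   0   -1 ]
R2 := R2 + 3·R1
  [  1  0  4/3   0  1/6 ]
  [  0  1   -1  -3  1/2 ]
  [ -9  0  -12   0   -1 ]
R3 := R3 + 9·R1
  [ 1  0  4/3   0  1/6 ]
  [ 0  1   -1  -3  1/2 ]
  [ 0  0    0   0  1/2 ]
R3 := 2·R3
  [ 1  0  4/3   0  1/6 ]
  [ 0  1   -1  -3  1/2 ]
  [ 0  0    0   0    1 ]
R2 := R2 − 1/2·R3
  [ 1  0  4/3   0  1/6 ]
  [ 0  1   -1  -3    0 ]
  [ 0  0    0   0    1 ]
R1 := R1 − 1/6·R3
  [ 1  0  4/3   0  0 ]
  [ 0  1   -1  -3  0 ]
  [ 0  0    0   0  1 ]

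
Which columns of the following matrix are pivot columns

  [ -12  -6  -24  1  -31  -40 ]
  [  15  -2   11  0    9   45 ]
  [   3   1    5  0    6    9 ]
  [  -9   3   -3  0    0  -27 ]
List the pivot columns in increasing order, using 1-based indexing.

Multiply R1 by -1/12.
  [  1  1/2   2  -1/12  31/12  10/3 ]
  [ 15   -2  11      0      9    45 ]
  [  3    1   5      0      6     9 ]
  [ -9    3  -3      0      0   -27 ]
Subtract 15 times R1 from R2.
  [  1    1/2    2  -1/12   31/12  10/3 ]
  [  0  -19/2  -19    5/4  -119/4    -5 ]
  [  3      1    5      0       6     9 ]
  [ -9      3   -3      0       0   -27 ]
Subtract 3 times R1 from R3.
  [  1    1/2    2  -1/12   31/12  10/3 ]
  [  0  -19/2  -19    5/4  -119/4    -5 ]
  [  0   -1/2   -1    1/4    -7/4    -1 ]
  [ -9      3   -3      0       0   -27 ]
Add 9 times R1 to R4.
  [ 1    1/2    2  -1/12   31/12  10/3 ]
  [ 0  -19/2  -19    5/4  -119/4    -5 ]
  [ 0   -1/2   -1    1/4    -7/4    -1 ]
  [ 0   15/2   15   -3/4    93/4     3 ]
Multiply R2 by -2/19.
  [ 1   1/2   2  -1/12   31/12   10/3 ]
  [ 0     1   2  -5/38  119/38  10/19 ]
  [ 0  -1/2  -1    1/4    -7/4     -1 ]
  [ 0  15/2  15   -3/4    93/4      3 ]
Add 1/2 times R2 to R3.
  [ 1   1/2   2  -1/12   31/12    10/3 ]
  [ 0     1   2  -5/38  119/38   10/19 ]
  [ 0     0   0   7/38   -7/38  -14/19 ]
  [ 0  15/2  15   -3/4    93/4       3 ]
Subtract 15/2 times R2 from R4.
  [ 1  1/2  2  -1/12   31/12    10/3 ]
  [ 0    1  2  -5/38  119/38   10/19 ]
  [ 0    0  0   7/38   -7/38  -14/19 ]
  [ 0    0  0   9/38   -9/38  -18/19 ]
Multiply R3 by 38/7.
  [ 1  1/2  2  -1/12   31/12    10/3 ]
  [ 0    1  2  -5/38  119/38   10/19 ]
  [ 0    0  0      1      -1      -4 ]
  [ 0    0  0   9/38   -9/38  -18/19 ]
Subtract 9/38 times R3 from R4.
  [ 1  1/2  2  -1/12   31/12   10/3 ]
  [ 0    1  2  -5/38  119/38  10/19 ]
  [ 0    0  0      1      -1     -4 ]
  [ 0    0  0      0       0      0 ]
Add 5/38 times R3 to R2.
  [ 1  1/2  2  -1/12  31/12  10/3 ]
  [ 0    1  2      0      3     0 ]
  [ 0    0  0      1     -1    -4 ]
  [ 0    0  0      0      0     0 ]
Add 1/12 times R3 to R1.
  [ 1  1/2  2  0  5/2   3 ]
  [ 0    1  2  0    3   0 ]
  [ 0    0  0  1   -1  -4 ]
  [ 0    0  0  0    0   0 ]
Subtract 1/2 times R2 from R1.
  [ 1  0  1  0   1   3 ]
  [ 0  1  2  0   3   0 ]
  [ 0  0  0  1  -1  -4 ]
  [ 0  0  0  0   0   0 ]
Pivot columns are the columns containing a leading 1.

1, 2, 4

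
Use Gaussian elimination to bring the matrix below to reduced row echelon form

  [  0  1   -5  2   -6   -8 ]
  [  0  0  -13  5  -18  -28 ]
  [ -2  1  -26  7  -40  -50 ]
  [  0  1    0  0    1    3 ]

r1 <-> r3
  [ -2  1  -26  7  -40  -50 ]
  [  0  0  -13  5  -18  -28 ]
  [  0  1   -5  2   -6   -8 ]
  [  0  1    0  0    1    3 ]
r1 ← -1/2·r1
  [ 1  -1/2   13  -7/2   20   25 ]
  [ 0     0  -13     5  -18  -28 ]
  [ 0     1   -5     2   -6   -8 ]
  [ 0     1    0     0    1    3 ]
r2 <-> r3
  [ 1  -1/2   13  -7/2   20   25 ]
  [ 0     1   -5     2   -6   -8 ]
  [ 0     0  -13     5  -18  -28 ]
  [ 0     1    0     0    1    3 ]
r4 ← r4 − r2
  [ 1  -1/2   13  -7/2   20   25 ]
  [ 0     1   -5     2   -6   -8 ]
  [ 0     0  -13     5  -18  -28 ]
  [ 0     0    5    -2    7   11 ]
r3 ← -1/13·r3
  [ 1  -1/2  13   -7/2     20     25 ]
  [ 0     1  -5      2     -6     -8 ]
  [ 0     0   1  -5/13  18/13  28/13 ]
  [ 0     0   5     -2      7     11 ]
r4 ← r4 − 5·r3
  [ 1  -1/2  13   -7/2     20     25 ]
  [ 0     1  -5      2     -6     -8 ]
  [ 0     0   1  -5/13  18/13  28/13 ]
  [ 0     0   0  -1/13   1/13   3/13 ]
r4 ← -13·r4
  [ 1  -1/2  13   -7/2     20     25 ]
  [ 0     1  -5      2     -6     -8 ]
  [ 0     0   1  -5/13  18/13  28/13 ]
  [ 0     0   0      1     -1     -3 ]
r3 ← r3 + 5/13·r4
  [ 1  -1/2  13  -7/2  20  25 ]
  [ 0     1  -5     2  -6  -8 ]
  [ 0     0   1     0   1   1 ]
  [ 0     0   0     1  -1  -3 ]
r2 ← r2 − 2·r4
  [ 1  -1/2  13  -7/2  20  25 ]
  [ 0     1  -5     0  -4  -2 ]
  [ 0     0   1     0   1   1 ]
  [ 0     0   0     1  -1  -3 ]
r1 ← r1 + 7/2·r4
  [ 1  -1/2  13  0  33/2  29/2 ]
  [ 0     1  -5  0    -4    -2 ]
  [ 0     0   1  0     1     1 ]
  [ 0     0   0  1    -1    -3 ]
r2 ← r2 + 5·r3
  [ 1  -1/2  13  0  33/2  29/2 ]
  [ 0     1   0  0     1     3 ]
  [ 0     0   1  0     1     1 ]
  [ 0     0   0  1    -1    -3 ]
r1 ← r1 − 13·r3
  [ 1  -1/2  0  0  7/2  3/2 ]
  [ 0     1  0  0    1    3 ]
  [ 0     0  1  0    1    1 ]
  [ 0     0  0  1   -1   -3 ]
r1 ← r1 + 1/2·r2
  [ 1  0  0  0   4   3 ]
  [ 0  1  0  0   1   3 ]
  [ 0  0  1  0   1   1 ]
  [ 0  0  0  1  -1  -3 ]

[[1, 0, 0, 0, 4, 3], [0, 1, 0, 0, 1, 3], [0, 0, 1, 0, 1, 1], [0, 0, 0, 1, -1, -3]]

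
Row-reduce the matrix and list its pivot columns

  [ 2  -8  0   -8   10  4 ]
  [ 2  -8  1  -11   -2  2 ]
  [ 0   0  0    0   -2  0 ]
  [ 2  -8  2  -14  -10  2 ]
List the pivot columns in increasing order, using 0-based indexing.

0, 2, 4, 5

r1 ← 1/2·r1
  [ 1  -4  0   -4    5  2 ]
  [ 2  -8  1  -11   -2  2 ]
  [ 0   0  0    0   -2  0 ]
  [ 2  -8  2  -14  -10  2 ]
r2 ← r2 − 2·r1
  [ 1  -4  0   -4    5   2 ]
  [ 0   0  1   -3  -12  -2 ]
  [ 0   0  0    0   -2   0 ]
  [ 2  -8  2  -14  -10   2 ]
r4 ← r4 − 2·r1
  [ 1  -4  0  -4    5   2 ]
  [ 0   0  1  -3  -12  -2 ]
  [ 0   0  0   0   -2   0 ]
  [ 0   0  2  -6  -20  -2 ]
r4 ← r4 − 2·r2
  [ 1  -4  0  -4    5   2 ]
  [ 0   0  1  -3  -12  -2 ]
  [ 0   0  0   0   -2   0 ]
  [ 0   0  0   0    4   2 ]
r3 ← -1/2·r3
  [ 1  -4  0  -4    5   2 ]
  [ 0   0  1  -3  -12  -2 ]
  [ 0   0  0   0    1   0 ]
  [ 0   0  0   0    4   2 ]
r4 ← r4 − 4·r3
  [ 1  -4  0  -4    5   2 ]
  [ 0   0  1  -3  -12  -2 ]
  [ 0   0  0   0    1   0 ]
  [ 0   0  0   0    0   2 ]
r4 ← 1/2·r4
  [ 1  -4  0  -4    5   2 ]
  [ 0   0  1  -3  -12  -2 ]
  [ 0   0  0   0    1   0 ]
  [ 0   0  0   0    0   1 ]
r2 ← r2 + 2·r4
  [ 1  -4  0  -4    5  2 ]
  [ 0   0  1  -3  -12  0 ]
  [ 0   0  0   0    1  0 ]
  [ 0   0  0   0    0  1 ]
r1 ← r1 − 2·r4
  [ 1  -4  0  -4    5  0 ]
  [ 0   0  1  -3  -12  0 ]
  [ 0   0  0   0    1  0 ]
  [ 0   0  0   0    0  1 ]
r2 ← r2 + 12·r3
  [ 1  -4  0  -4  5  0 ]
  [ 0   0  1  -3  0  0 ]
  [ 0   0  0   0  1  0 ]
  [ 0   0  0   0  0  1 ]
r1 ← r1 − 5·r3
  [ 1  -4  0  -4  0  0 ]
  [ 0   0  1  -3  0  0 ]
  [ 0   0  0   0  1  0 ]
  [ 0   0  0   0  0  1 ]
Pivot columns are the columns containing a leading 1.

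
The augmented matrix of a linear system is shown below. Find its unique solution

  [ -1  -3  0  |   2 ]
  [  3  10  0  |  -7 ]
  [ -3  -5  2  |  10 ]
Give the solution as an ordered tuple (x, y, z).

R1 ← -1·R1
  [  1   3  0  |  -2 ]
  [  3  10  0  |  -7 ]
  [ -3  -5  2  |  10 ]
R2 ← R2 − 3·R1
  [  1   3  0  |  -2 ]
  [  0   1  0  |  -1 ]
  [ -3  -5  2  |  10 ]
R3 ← R3 + 3·R1
  [ 1  3  0  |  -2 ]
  [ 0  1  0  |  -1 ]
  [ 0  4  2  |   4 ]
R3 ← R3 − 4·R2
  [ 1  3  0  |  -2 ]
  [ 0  1  0  |  -1 ]
  [ 0  0  2  |   8 ]
R3 ← 1/2·R3
  [ 1  3  0  |  -2 ]
  [ 0  1  0  |  -1 ]
  [ 0  0  1  |   4 ]
R1 ← R1 − 3·R2
  [ 1  0  0  |   1 ]
  [ 0  1  0  |  -1 ]
  [ 0  0  1  |   4 ]
Reading off the last column: x = 1, y = -1, z = 4.

(1, -1, 4)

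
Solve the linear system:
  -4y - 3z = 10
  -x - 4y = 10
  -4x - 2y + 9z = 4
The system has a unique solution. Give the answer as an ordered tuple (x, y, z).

(2, -3, 2/3)

Form the augmented matrix and row-reduce:
  [  0  -4  -3  |  10 ]
  [ -1  -4   0  |  10 ]
  [ -4  -2   9  |   4 ]
ρ1 <-> ρ2
ρ1 → -1·ρ1
ρ3 → ρ3 + 4·ρ1
ρ2 → -1/4·ρ2
ρ3 → ρ3 − 14·ρ2
ρ3 → -2/3·ρ3
ρ2 → ρ2 − 3/4·ρ3
ρ1 → ρ1 − 4·ρ2
Reading off the last column: x = 2, y = -3, z = 2/3.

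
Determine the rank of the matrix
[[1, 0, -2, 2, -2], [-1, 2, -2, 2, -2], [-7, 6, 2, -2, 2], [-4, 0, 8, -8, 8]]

rank = 2

R2 := R2 + R1
R3 := R3 + 7·R1
R4 := R4 + 4·R1
R2 := 1/2·R2
R3 := R3 − 6·R2
The reduced form has 2 nonzero rows.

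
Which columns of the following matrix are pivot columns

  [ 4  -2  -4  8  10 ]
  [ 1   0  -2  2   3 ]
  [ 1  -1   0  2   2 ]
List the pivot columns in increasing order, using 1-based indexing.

Multiply R1 by 1/4.
  [ 1  -1/2  -1  2  5/2 ]
  [ 1     0  -2  2    3 ]
  [ 1    -1   0  2    2 ]
Subtract R1 from R2.
  [ 1  -1/2  -1  2  5/2 ]
  [ 0   1/2  -1  0  1/2 ]
  [ 1    -1   0  2    2 ]
Subtract R1 from R3.
  [ 1  -1/2  -1  2   5/2 ]
  [ 0   1/2  -1  0   1/2 ]
  [ 0  -1/2   1  0  -1/2 ]
Multiply R2 by 2.
  [ 1  -1/2  -1  2   5/2 ]
  [ 0     1  -2  0     1 ]
  [ 0  -1/2   1  0  -1/2 ]
Add 1/2 times R2 to R3.
  [ 1  -1/2  -1  2  5/2 ]
  [ 0     1  -2  0    1 ]
  [ 0     0   0  0    0 ]
Add 1/2 times R2 to R1.
  [ 1  0  -2  2  3 ]
  [ 0  1  -2  0  1 ]
  [ 0  0   0  0  0 ]
Pivot columns are the columns containing a leading 1.

1, 2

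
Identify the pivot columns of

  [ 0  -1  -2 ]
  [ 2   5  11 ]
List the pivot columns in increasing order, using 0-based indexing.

r1 <-> r2
  [ 2   5  11 ]
  [ 0  -1  -2 ]
r1 -> 1/2·r1
  [ 1  5/2  11/2 ]
  [ 0   -1    -2 ]
r2 -> -1·r2
  [ 1  5/2  11/2 ]
  [ 0    1     2 ]
r1 -> r1 − 5/2·r2
  [ 1  0  1/2 ]
  [ 0  1    2 ]
Pivot columns are the columns containing a leading 1.

0, 1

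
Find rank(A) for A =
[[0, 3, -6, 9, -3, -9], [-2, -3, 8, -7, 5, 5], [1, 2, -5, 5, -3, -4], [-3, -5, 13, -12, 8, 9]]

rank = 2

r1 ↔ r2
  [ -2  -3   8   -7   5   5 ]
  [  0   3  -6    9  -3  -9 ]
  [  1   2  -5    5  -3  -4 ]
  [ -3  -5  13  -12   8   9 ]
r1 → -1/2·r1
  [  1  3/2  -4  7/2  -5/2  -5/2 ]
  [  0    3  -6    9    -3    -9 ]
  [  1    2  -5    5    -3    -4 ]
  [ -3   -5  13  -12     8     9 ]
r3 → r3 − r1
  [  1  3/2  -4  7/2  -5/2  -5/2 ]
  [  0    3  -6    9    -3    -9 ]
  [  0  1/2  -1  3/2  -1/2  -3/2 ]
  [ -3   -5  13  -12     8     9 ]
r4 → r4 + 3·r1
  [ 1   3/2  -4   7/2  -5/2  -5/2 ]
  [ 0     3  -6     9    -3    -9 ]
  [ 0   1/2  -1   3/2  -1/2  -3/2 ]
  [ 0  -1/2   1  -3/2   1/2   3/2 ]
r2 → 1/3·r2
  [ 1   3/2  -4   7/2  -5/2  -5/2 ]
  [ 0     1  -2     3    -1    -3 ]
  [ 0   1/2  -1   3/2  -1/2  -3/2 ]
  [ 0  -1/2   1  -3/2   1/2   3/2 ]
r3 → r3 − 1/2·r2
  [ 1   3/2  -4   7/2  -5/2  -5/2 ]
  [ 0     1  -2     3    -1    -3 ]
  [ 0     0   0     0     0     0 ]
  [ 0  -1/2   1  -3/2   1/2   3/2 ]
r4 → r4 + 1/2·r2
  [ 1  3/2  -4  7/2  -5/2  -5/2 ]
  [ 0    1  -2    3    -1    -3 ]
  [ 0    0   0    0     0     0 ]
  [ 0    0   0    0     0     0 ]
r1 → r1 − 3/2·r2
  [ 1  0  -1  -1  -1   2 ]
  [ 0  1  -2   3  -1  -3 ]
  [ 0  0   0   0   0   0 ]
  [ 0  0   0   0   0   0 ]
The reduced form has 2 nonzero rows.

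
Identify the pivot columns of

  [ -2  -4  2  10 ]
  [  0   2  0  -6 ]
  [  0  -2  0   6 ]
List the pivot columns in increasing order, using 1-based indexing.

Multiply R1 by -1/2.
  [ 1   2  -1  -5 ]
  [ 0   2   0  -6 ]
  [ 0  -2   0   6 ]
Multiply R2 by 1/2.
  [ 1   2  -1  -5 ]
  [ 0   1   0  -3 ]
  [ 0  -2   0   6 ]
Add 2 times R2 to R3.
  [ 1  2  -1  -5 ]
  [ 0  1   0  -3 ]
  [ 0  0   0   0 ]
Subtract 2 times R2 from R1.
  [ 1  0  -1   1 ]
  [ 0  1   0  -3 ]
  [ 0  0   0   0 ]
Pivot columns are the columns containing a leading 1.

1, 2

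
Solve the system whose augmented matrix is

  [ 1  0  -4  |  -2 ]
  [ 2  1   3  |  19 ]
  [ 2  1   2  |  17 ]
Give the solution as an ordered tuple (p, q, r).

r2 := r2 − 2·r1
  [ 1  0  -4  |  -2 ]
  [ 0  1  11  |  23 ]
  [ 2  1   2  |  17 ]
r3 := r3 − 2·r1
  [ 1  0  -4  |  -2 ]
  [ 0  1  11  |  23 ]
  [ 0  1  10  |  21 ]
r3 := r3 − r2
  [ 1  0  -4  |  -2 ]
  [ 0  1  11  |  23 ]
  [ 0  0  -1  |  -2 ]
r3 := -1·r3
  [ 1  0  -4  |  -2 ]
  [ 0  1  11  |  23 ]
  [ 0  0   1  |   2 ]
r2 := r2 − 11·r3
  [ 1  0  -4  |  -2 ]
  [ 0  1   0  |   1 ]
  [ 0  0   1  |   2 ]
r1 := r1 + 4·r3
  [ 1  0  0  |  6 ]
  [ 0  1  0  |  1 ]
  [ 0  0  1  |  2 ]
Reading off the last column: p = 6, q = 1, r = 2.

(6, 1, 2)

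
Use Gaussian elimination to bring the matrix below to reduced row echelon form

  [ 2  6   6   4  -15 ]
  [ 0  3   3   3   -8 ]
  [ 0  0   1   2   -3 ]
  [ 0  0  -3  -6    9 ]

[[1, 0, 0, -1, 1/2], [0, 1, 0, -1, 1/3], [0, 0, 1, 2, -3], [0, 0, 0, 0, 0]]

R1 -> 1/2·R1
R2 -> 1/3·R2
R4 -> R4 + 3·R3
R2 -> R2 − R3
R1 -> R1 − 3·R3
R1 -> R1 − 3·R2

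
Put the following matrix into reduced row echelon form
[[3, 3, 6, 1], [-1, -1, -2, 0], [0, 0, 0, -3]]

ρ1 ← 1/3·ρ1
  [  1   1   2  1/3 ]
  [ -1  -1  -2    0 ]
  [  0   0   0   -3 ]
ρ2 ← ρ2 + ρ1
  [ 1  1  2  1/3 ]
  [ 0  0  0  1/3 ]
  [ 0  0  0   -3 ]
ρ2 ← 3·ρ2
  [ 1  1  2  1/3 ]
  [ 0  0  0    1 ]
  [ 0  0  0   -3 ]
ρ3 ← ρ3 + 3·ρ2
  [ 1  1  2  1/3 ]
  [ 0  0  0    1 ]
  [ 0  0  0    0 ]
ρ1 ← ρ1 − 1/3·ρ2
  [ 1  1  2  0 ]
  [ 0  0  0  1 ]
  [ 0  0  0  0 ]

[[1, 1, 2, 0], [0, 0, 0, 1], [0, 0, 0, 0]]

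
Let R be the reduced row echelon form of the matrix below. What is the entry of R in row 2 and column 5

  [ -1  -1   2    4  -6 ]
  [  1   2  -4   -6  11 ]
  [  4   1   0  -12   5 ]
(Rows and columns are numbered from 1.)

1

ρ1 -> -1·ρ1
  [ 1  1  -2   -4   6 ]
  [ 1  2  -4   -6  11 ]
  [ 4  1   0  -12   5 ]
ρ2 -> ρ2 − ρ1
  [ 1  1  -2   -4  6 ]
  [ 0  1  -2   -2  5 ]
  [ 4  1   0  -12  5 ]
ρ3 -> ρ3 − 4·ρ1
  [ 1   1  -2  -4    6 ]
  [ 0   1  -2  -2    5 ]
  [ 0  -3   8   4  -19 ]
ρ3 -> ρ3 + 3·ρ2
  [ 1  1  -2  -4   6 ]
  [ 0  1  -2  -2   5 ]
  [ 0  0   2  -2  -4 ]
ρ3 -> 1/2·ρ3
  [ 1  1  -2  -4   6 ]
  [ 0  1  -2  -2   5 ]
  [ 0  0   1  -1  -2 ]
ρ2 -> ρ2 + 2·ρ3
  [ 1  1  -2  -4   6 ]
  [ 0  1   0  -4   1 ]
  [ 0  0   1  -1  -2 ]
ρ1 -> ρ1 + 2·ρ3
  [ 1  1  0  -6   2 ]
  [ 0  1  0  -4   1 ]
  [ 0  0  1  -1  -2 ]
ρ1 -> ρ1 − ρ2
  [ 1  0  0  -2   1 ]
  [ 0  1  0  -4   1 ]
  [ 0  0  1  -1  -2 ]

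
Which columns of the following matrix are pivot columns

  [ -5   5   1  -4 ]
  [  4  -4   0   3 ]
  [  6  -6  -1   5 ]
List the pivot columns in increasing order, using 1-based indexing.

r1 ← -1/5·r1
  [ 1  -1  -1/5  4/5 ]
  [ 4  -4     0    3 ]
  [ 6  -6    -1    5 ]
r2 ← r2 − 4·r1
  [ 1  -1  -1/5   4/5 ]
  [ 0   0   4/5  -1/5 ]
  [ 6  -6    -1     5 ]
r3 ← r3 − 6·r1
  [ 1  -1  -1/5   4/5 ]
  [ 0   0   4/5  -1/5 ]
  [ 0   0   1/5   1/5 ]
r2 ← 5/4·r2
  [ 1  -1  -1/5   4/5 ]
  [ 0   0     1  -1/4 ]
  [ 0   0   1/5   1/5 ]
r3 ← r3 − 1/5·r2
  [ 1  -1  -1/5   4/5 ]
  [ 0   0     1  -1/4 ]
  [ 0   0     0   1/4 ]
r3 ← 4·r3
  [ 1  -1  -1/5   4/5 ]
  [ 0   0     1  -1/4 ]
  [ 0   0     0     1 ]
r2 ← r2 + 1/4·r3
  [ 1  -1  -1/5  4/5 ]
  [ 0   0     1    0 ]
  [ 0   0     0    1 ]
r1 ← r1 − 4/5·r3
  [ 1  -1  -1/5  0 ]
  [ 0   0     1  0 ]
  [ 0   0     0  1 ]
r1 ← r1 + 1/5·r2
  [ 1  -1  0  0 ]
  [ 0   0  1  0 ]
  [ 0   0  0  1 ]
Pivot columns are the columns containing a leading 1.

1, 3, 4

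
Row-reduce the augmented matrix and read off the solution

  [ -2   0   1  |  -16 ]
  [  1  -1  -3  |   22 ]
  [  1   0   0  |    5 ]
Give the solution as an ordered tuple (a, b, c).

(5, 1, -6)

Multiply ρ1 by -1/2.
  [ 1   0  -1/2  |   8 ]
  [ 1  -1    -3  |  22 ]
  [ 1   0     0  |   5 ]
Subtract ρ1 from ρ2.
  [ 1   0  -1/2  |   8 ]
  [ 0  -1  -5/2  |  14 ]
  [ 1   0     0  |   5 ]
Subtract ρ1 from ρ3.
  [ 1   0  -1/2  |   8 ]
  [ 0  -1  -5/2  |  14 ]
  [ 0   0   1/2  |  -3 ]
Multiply ρ2 by -1.
  [ 1  0  -1/2  |    8 ]
  [ 0  1   5/2  |  -14 ]
  [ 0  0   1/2  |   -3 ]
Multiply ρ3 by 2.
  [ 1  0  -1/2  |    8 ]
  [ 0  1   5/2  |  -14 ]
  [ 0  0     1  |   -6 ]
Subtract 5/2 times ρ3 from ρ2.
  [ 1  0  -1/2  |   8 ]
  [ 0  1     0  |   1 ]
  [ 0  0     1  |  -6 ]
Add 1/2 times ρ3 to ρ1.
  [ 1  0  0  |   5 ]
  [ 0  1  0  |   1 ]
  [ 0  0  1  |  -6 ]
Reading off the last column: a = 5, b = 1, c = -6.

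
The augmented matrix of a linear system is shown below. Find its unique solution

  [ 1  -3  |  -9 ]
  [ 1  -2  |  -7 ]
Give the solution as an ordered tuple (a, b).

(-3, 2)

ρ2 ← ρ2 − ρ1
  [ 1  -3  |  -9 ]
  [ 0   1  |   2 ]
ρ1 ← ρ1 + 3·ρ2
  [ 1  0  |  -3 ]
  [ 0  1  |   2 ]
Reading off the last column: a = -3, b = 2.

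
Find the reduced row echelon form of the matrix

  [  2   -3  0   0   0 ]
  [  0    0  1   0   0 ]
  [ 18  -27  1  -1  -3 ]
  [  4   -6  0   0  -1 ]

[[1, -3/2, 0, 0, 0], [0, 0, 1, 0, 0], [0, 0, 0, 1, 0], [0, 0, 0, 0, 1]]

R1 -> 1/2·R1
  [  1  -3/2  0   0   0 ]
  [  0     0  1   0   0 ]
  [ 18   -27  1  -1  -3 ]
  [  4    -6  0   0  -1 ]
R3 -> R3 − 18·R1
  [ 1  -3/2  0   0   0 ]
  [ 0     0  1   0   0 ]
  [ 0     0  1  -1  -3 ]
  [ 4    -6  0   0  -1 ]
R4 -> R4 − 4·R1
  [ 1  -3/2  0   0   0 ]
  [ 0     0  1   0   0 ]
  [ 0     0  1  -1  -3 ]
  [ 0     0  0   0  -1 ]
R3 -> R3 − R2
  [ 1  -3/2  0   0   0 ]
  [ 0     0  1   0   0 ]
  [ 0     0  0  -1  -3 ]
  [ 0     0  0   0  -1 ]
R3 -> -1·R3
  [ 1  -3/2  0  0   0 ]
  [ 0     0  1  0   0 ]
  [ 0     0  0  1   3 ]
  [ 0     0  0  0  -1 ]
R4 -> -1·R4
  [ 1  -3/2  0  0  0 ]
  [ 0     0  1  0  0 ]
  [ 0     0  0  1  3 ]
  [ 0     0  0  0  1 ]
R3 -> R3 − 3·R4
  [ 1  -3/2  0  0  0 ]
  [ 0     0  1  0  0 ]
  [ 0     0  0  1  0 ]
  [ 0     0  0  0  1 ]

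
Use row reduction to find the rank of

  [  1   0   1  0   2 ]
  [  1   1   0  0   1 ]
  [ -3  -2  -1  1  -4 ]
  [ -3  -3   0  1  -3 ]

ρ2 ← ρ2 − ρ1
  [  1   0   1  0   2 ]
  [  0   1  -1  0  -1 ]
  [ -3  -2  -1  1  -4 ]
  [ -3  -3   0  1  -3 ]
ρ3 ← ρ3 + 3·ρ1
  [  1   0   1  0   2 ]
  [  0   1  -1  0  -1 ]
  [  0  -2   2  1   2 ]
  [ -3  -3   0  1  -3 ]
ρ4 ← ρ4 + 3·ρ1
  [ 1   0   1  0   2 ]
  [ 0   1  -1  0  -1 ]
  [ 0  -2   2  1   2 ]
  [ 0  -3   3  1   3 ]
ρ3 ← ρ3 + 2·ρ2
  [ 1   0   1  0   2 ]
  [ 0   1  -1  0  -1 ]
  [ 0   0   0  1   0 ]
  [ 0  -3   3  1   3 ]
ρ4 ← ρ4 + 3·ρ2
  [ 1  0   1  0   2 ]
  [ 0  1  -1  0  -1 ]
  [ 0  0   0  1   0 ]
  [ 0  0   0  1   0 ]
ρ4 ← ρ4 − ρ3
  [ 1  0   1  0   2 ]
  [ 0  1  -1  0  -1 ]
  [ 0  0   0  1   0 ]
  [ 0  0   0  0   0 ]
The reduced form has 3 nonzero rows.

rank = 3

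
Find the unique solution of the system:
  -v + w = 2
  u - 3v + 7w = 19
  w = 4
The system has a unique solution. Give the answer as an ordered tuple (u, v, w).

(-3, 2, 4)

Form the augmented matrix and row-reduce:
  [ 0  -1  1  |   2 ]
  [ 1  -3  7  |  19 ]
  [ 0   0  1  |   4 ]
R1 <=> R2
  [ 1  -3  7  |  19 ]
  [ 0  -1  1  |   2 ]
  [ 0   0  1  |   4 ]
R2 → -1·R2
  [ 1  -3   7  |  19 ]
  [ 0   1  -1  |  -2 ]
  [ 0   0   1  |   4 ]
R2 → R2 + R3
  [ 1  -3  7  |  19 ]
  [ 0   1  0  |   2 ]
  [ 0   0  1  |   4 ]
R1 → R1 − 7·R3
  [ 1  -3  0  |  -9 ]
  [ 0   1  0  |   2 ]
  [ 0   0  1  |   4 ]
R1 → R1 + 3·R2
  [ 1  0  0  |  -3 ]
  [ 0  1  0  |   2 ]
  [ 0  0  1  |   4 ]
Reading off the last column: u = -3, v = 2, w = 4.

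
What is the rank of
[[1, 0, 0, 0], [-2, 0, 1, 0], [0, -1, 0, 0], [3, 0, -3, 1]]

rank = 4

R2 → R2 + 2·R1
  [ 1   0   0  0 ]
  [ 0   0   1  0 ]
  [ 0  -1   0  0 ]
  [ 3   0  -3  1 ]
R4 → R4 − 3·R1
  [ 1   0   0  0 ]
  [ 0   0   1  0 ]
  [ 0  -1   0  0 ]
  [ 0   0  -3  1 ]
R2 <-> R3
  [ 1   0   0  0 ]
  [ 0  -1   0  0 ]
  [ 0   0   1  0 ]
  [ 0   0  -3  1 ]
R2 → -1·R2
  [ 1  0   0  0 ]
  [ 0  1   0  0 ]
  [ 0  0   1  0 ]
  [ 0  0  -3  1 ]
R4 → R4 + 3·R3
  [ 1  0  0  0 ]
  [ 0  1  0  0 ]
  [ 0  0  1  0 ]
  [ 0  0  0  1 ]
The reduced form has 4 nonzero rows.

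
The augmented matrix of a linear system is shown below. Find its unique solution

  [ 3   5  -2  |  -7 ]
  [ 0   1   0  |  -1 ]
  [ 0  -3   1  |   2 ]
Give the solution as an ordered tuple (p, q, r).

(-4/3, -1, -1)

R1 ← 1/3·R1
  [ 1  5/3  -2/3  |  -7/3 ]
  [ 0    1     0  |    -1 ]
  [ 0   -3     1  |     2 ]
R3 ← R3 + 3·R2
  [ 1  5/3  -2/3  |  -7/3 ]
  [ 0    1     0  |    -1 ]
  [ 0    0     1  |    -1 ]
R1 ← R1 + 2/3·R3
  [ 1  5/3  0  |  -3 ]
  [ 0    1  0  |  -1 ]
  [ 0    0  1  |  -1 ]
R1 ← R1 − 5/3·R2
  [ 1  0  0  |  -4/3 ]
  [ 0  1  0  |    -1 ]
  [ 0  0  1  |    -1 ]
Reading off the last column: p = -4/3, q = -1, r = -1.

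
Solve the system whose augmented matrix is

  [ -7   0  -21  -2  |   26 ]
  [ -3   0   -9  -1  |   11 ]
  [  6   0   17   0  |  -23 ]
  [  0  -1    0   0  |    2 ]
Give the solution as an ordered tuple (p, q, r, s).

(-1, -2, -1, 1)

r1 := -1/7·r1
r2 := r2 + 3·r1
r3 := r3 − 6·r1
r2 <-> r4
r2 := -1·r2
r3 := -1·r3
r4 := -7·r4
r3 := r3 − 12/7·r4
r1 := r1 − 2/7·r4
r1 := r1 − 3·r3
Reading off the last column: p = -1, q = -2, r = -1, s = 1.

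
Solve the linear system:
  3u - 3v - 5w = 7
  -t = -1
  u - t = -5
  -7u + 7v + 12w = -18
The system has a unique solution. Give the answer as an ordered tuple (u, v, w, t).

Form the augmented matrix and row-reduce:
  [  3  -3  -5   0  |    7 ]
  [  0   0   0  -1  |   -1 ]
  [  1   0   0  -1  |   -5 ]
  [ -7   7  12   0  |  -18 ]
Multiply R1 by 1/3.
  [  1  -1  -5/3   0  |  7/3 ]
  [  0   0     0  -1  |   -1 ]
  [  1   0     0  -1  |   -5 ]
  [ -7   7    12   0  |  -18 ]
Subtract R1 from R3.
  [  1  -1  -5/3   0  |    7/3 ]
  [  0   0     0  -1  |     -1 ]
  [  0   1   5/3  -1  |  -22/3 ]
  [ -7   7    12   0  |    -18 ]
Add 7 times R1 to R4.
  [ 1  -1  -5/3   0  |    7/3 ]
  [ 0   0     0  -1  |     -1 ]
  [ 0   1   5/3  -1  |  -22/3 ]
  [ 0   0   1/3   0  |   -5/3 ]
Swap R2 and R3.
  [ 1  -1  -5/3   0  |    7/3 ]
  [ 0   1   5/3  -1  |  -22/3 ]
  [ 0   0     0  -1  |     -1 ]
  [ 0   0   1/3   0  |   -5/3 ]
Swap R3 and R4.
  [ 1  -1  -5/3   0  |    7/3 ]
  [ 0   1   5/3  -1  |  -22/3 ]
  [ 0   0   1/3   0  |   -5/3 ]
  [ 0   0     0  -1  |     -1 ]
Multiply R3 by 3.
  [ 1  -1  -5/3   0  |    7/3 ]
  [ 0   1   5/3  -1  |  -22/3 ]
  [ 0   0     1   0  |     -5 ]
  [ 0   0     0  -1  |     -1 ]
Multiply R4 by -1.
  [ 1  -1  -5/3   0  |    7/3 ]
  [ 0   1   5/3  -1  |  -22/3 ]
  [ 0   0     1   0  |     -5 ]
  [ 0   0     0   1  |      1 ]
Add R4 to R2.
  [ 1  -1  -5/3  0  |    7/3 ]
  [ 0   1   5/3  0  |  -19/3 ]
  [ 0   0     1  0  |     -5 ]
  [ 0   0     0  1  |      1 ]
Subtract 5/3 times R3 from R2.
  [ 1  -1  -5/3  0  |  7/3 ]
  [ 0   1     0  0  |    2 ]
  [ 0   0     1  0  |   -5 ]
  [ 0   0     0  1  |    1 ]
Add 5/3 times R3 to R1.
  [ 1  -1  0  0  |  -6 ]
  [ 0   1  0  0  |   2 ]
  [ 0   0  1  0  |  -5 ]
  [ 0   0  0  1  |   1 ]
Add R2 to R1.
  [ 1  0  0  0  |  -4 ]
  [ 0  1  0  0  |   2 ]
  [ 0  0  1  0  |  -5 ]
  [ 0  0  0  1  |   1 ]
Reading off the last column: u = -4, v = 2, w = -5, t = 1.

(-4, 2, -5, 1)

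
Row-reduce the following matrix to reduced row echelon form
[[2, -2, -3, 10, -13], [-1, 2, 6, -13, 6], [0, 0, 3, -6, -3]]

R1 → 1/2·R1
  [  1  -1  -3/2    5  -13/2 ]
  [ -1   2     6  -13      6 ]
  [  0   0     3   -6     -3 ]
R2 → R2 + R1
  [ 1  -1  -3/2   5  -13/2 ]
  [ 0   1   9/2  -8   -1/2 ]
  [ 0   0     3  -6     -3 ]
R3 → 1/3·R3
  [ 1  -1  -3/2   5  -13/2 ]
  [ 0   1   9/2  -8   -1/2 ]
  [ 0   0     1  -2     -1 ]
R2 → R2 − 9/2·R3
  [ 1  -1  -3/2   5  -13/2 ]
  [ 0   1     0   1      4 ]
  [ 0   0     1  -2     -1 ]
R1 → R1 + 3/2·R3
  [ 1  -1  0   2  -8 ]
  [ 0   1  0   1   4 ]
  [ 0   0  1  -2  -1 ]
R1 → R1 + R2
  [ 1  0  0   3  -4 ]
  [ 0  1  0   1   4 ]
  [ 0  0  1  -2  -1 ]

[[1, 0, 0, 3, -4], [0, 1, 0, 1, 4], [0, 0, 1, -2, -1]]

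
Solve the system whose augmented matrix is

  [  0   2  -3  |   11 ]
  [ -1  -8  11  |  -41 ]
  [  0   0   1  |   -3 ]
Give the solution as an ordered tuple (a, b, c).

Swap ρ1 and ρ2.
Multiply ρ1 by -1.
Multiply ρ2 by 1/2.
Add 3/2 times ρ3 to ρ2.
Add 11 times ρ3 to ρ1.
Subtract 8 times ρ2 from ρ1.
Reading off the last column: a = 0, b = 1, c = -3.

(0, 1, -3)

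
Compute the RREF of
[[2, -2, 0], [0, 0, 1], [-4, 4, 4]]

[[1, -1, 0], [0, 0, 1], [0, 0, 0]]

R1 := 1/2·R1
  [  1  -1  0 ]
  [  0   0  1 ]
  [ -4   4  4 ]
R3 := R3 + 4·R1
  [ 1  -1  0 ]
  [ 0   0  1 ]
  [ 0   0  4 ]
R3 := R3 − 4·R2
  [ 1  -1  0 ]
  [ 0   0  1 ]
  [ 0   0  0 ]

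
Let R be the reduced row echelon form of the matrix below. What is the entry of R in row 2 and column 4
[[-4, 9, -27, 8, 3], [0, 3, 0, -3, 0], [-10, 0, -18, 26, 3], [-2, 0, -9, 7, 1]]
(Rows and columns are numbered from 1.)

Multiply r1 by -1/4.
  [   1  -9/4  27/4  -2  -3/4 ]
  [   0     3     0  -3     0 ]
  [ -10     0   -18  26     3 ]
  [  -2     0    -9   7     1 ]
Add 10 times r1 to r3.
  [  1   -9/4  27/4  -2  -3/4 ]
  [  0      3     0  -3     0 ]
  [  0  -45/2  99/2   6  -9/2 ]
  [ -2      0    -9   7     1 ]
Add 2 times r1 to r4.
  [ 1   -9/4  27/4  -2  -3/4 ]
  [ 0      3     0  -3     0 ]
  [ 0  -45/2  99/2   6  -9/2 ]
  [ 0   -9/2   9/2   3  -1/2 ]
Multiply r2 by 1/3.
  [ 1   -9/4  27/4  -2  -3/4 ]
  [ 0      1     0  -1     0 ]
  [ 0  -45/2  99/2   6  -9/2 ]
  [ 0   -9/2   9/2   3  -1/2 ]
Add 45/2 times r2 to r3.
  [ 1  -9/4  27/4     -2  -3/4 ]
  [ 0     1     0     -1     0 ]
  [ 0     0  99/2  -33/2  -9/2 ]
  [ 0  -9/2   9/2      3  -1/2 ]
Add 9/2 times r2 to r4.
  [ 1  -9/4  27/4     -2  -3/4 ]
  [ 0     1     0     -1     0 ]
  [ 0     0  99/2  -33/2  -9/2 ]
  [ 0     0   9/2   -3/2  -1/2 ]
Multiply r3 by 2/99.
  [ 1  -9/4  27/4    -2   -3/4 ]
  [ 0     1     0    -1      0 ]
  [ 0     0     1  -1/3  -1/11 ]
  [ 0     0   9/2  -3/2   -1/2 ]
Subtract 9/2 times r3 from r4.
  [ 1  -9/4  27/4    -2   -3/4 ]
  [ 0     1     0    -1      0 ]
  [ 0     0     1  -1/3  -1/11 ]
  [ 0     0     0     0  -1/11 ]
Multiply r4 by -11.
  [ 1  -9/4  27/4    -2   -3/4 ]
  [ 0     1     0    -1      0 ]
  [ 0     0     1  -1/3  -1/11 ]
  [ 0     0     0     0      1 ]
Add 1/11 times r4 to r3.
  [ 1  -9/4  27/4    -2  -3/4 ]
  [ 0     1     0    -1     0 ]
  [ 0     0     1  -1/3     0 ]
  [ 0     0     0     0     1 ]
Add 3/4 times r4 to r1.
  [ 1  -9/4  27/4    -2  0 ]
  [ 0     1     0    -1  0 ]
  [ 0     0     1  -1/3  0 ]
  [ 0     0     0     0  1 ]
Subtract 27/4 times r3 from r1.
  [ 1  -9/4  0   1/4  0 ]
  [ 0     1  0    -1  0 ]
  [ 0     0  1  -1/3  0 ]
  [ 0     0  0     0  1 ]
Add 9/4 times r2 to r1.
  [ 1  0  0    -2  0 ]
  [ 0  1  0    -1  0 ]
  [ 0  0  1  -1/3  0 ]
  [ 0  0  0     0  1 ]

-1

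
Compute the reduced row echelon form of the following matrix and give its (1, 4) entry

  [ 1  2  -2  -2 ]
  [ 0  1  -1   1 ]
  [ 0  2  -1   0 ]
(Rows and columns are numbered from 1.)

-4

Subtract 2 times R2 from R3.
  [ 1  2  -2  -2 ]
  [ 0  1  -1   1 ]
  [ 0  0   1  -2 ]
Add R3 to R2.
  [ 1  2  -2  -2 ]
  [ 0  1   0  -1 ]
  [ 0  0   1  -2 ]
Add 2 times R3 to R1.
  [ 1  2  0  -6 ]
  [ 0  1  0  -1 ]
  [ 0  0  1  -2 ]
Subtract 2 times R2 from R1.
  [ 1  0  0  -4 ]
  [ 0  1  0  -1 ]
  [ 0  0  1  -2 ]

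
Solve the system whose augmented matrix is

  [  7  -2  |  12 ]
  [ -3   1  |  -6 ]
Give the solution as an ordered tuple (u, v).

R1 -> 1/7·R1
  [  1  -2/7  |  12/7 ]
  [ -3     1  |    -6 ]
R2 -> R2 + 3·R1
  [ 1  -2/7  |  12/7 ]
  [ 0   1/7  |  -6/7 ]
R2 -> 7·R2
  [ 1  -2/7  |  12/7 ]
  [ 0     1  |    -6 ]
R1 -> R1 + 2/7·R2
  [ 1  0  |   0 ]
  [ 0  1  |  -6 ]
Reading off the last column: u = 0, v = -6.

(0, -6)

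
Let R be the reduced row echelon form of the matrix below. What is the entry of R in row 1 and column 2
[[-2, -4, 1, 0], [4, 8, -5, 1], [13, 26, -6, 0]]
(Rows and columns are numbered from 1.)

2

R1 := -1/2·R1
  [  1   2  -1/2  0 ]
  [  4   8    -5  1 ]
  [ 13  26    -6  0 ]
R2 := R2 − 4·R1
  [  1   2  -1/2  0 ]
  [  0   0    -3  1 ]
  [ 13  26    -6  0 ]
R3 := R3 − 13·R1
  [ 1  2  -1/2  0 ]
  [ 0  0    -3  1 ]
  [ 0  0   1/2  0 ]
R2 := -1/3·R2
  [ 1  2  -1/2     0 ]
  [ 0  0     1  -1/3 ]
  [ 0  0   1/2     0 ]
R3 := R3 − 1/2·R2
  [ 1  2  -1/2     0 ]
  [ 0  0     1  -1/3 ]
  [ 0  0     0   1/6 ]
R3 := 6·R3
  [ 1  2  -1/2     0 ]
  [ 0  0     1  -1/3 ]
  [ 0  0     0     1 ]
R2 := R2 + 1/3·R3
  [ 1  2  -1/2  0 ]
  [ 0  0     1  0 ]
  [ 0  0     0  1 ]
R1 := R1 + 1/2·R2
  [ 1  2  0  0 ]
  [ 0  0  1  0 ]
  [ 0  0  0  1 ]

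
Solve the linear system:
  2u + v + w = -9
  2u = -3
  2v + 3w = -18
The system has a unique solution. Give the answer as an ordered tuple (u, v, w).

Form the augmented matrix and row-reduce:
  [ 2  1  1  |   -9 ]
  [ 2  0  0  |   -3 ]
  [ 0  2  3  |  -18 ]
ρ1 -> 1/2·ρ1
  [ 1  1/2  1/2  |  -9/2 ]
  [ 2    0    0  |    -3 ]
  [ 0    2    3  |   -18 ]
ρ2 -> ρ2 − 2·ρ1
  [ 1  1/2  1/2  |  -9/2 ]
  [ 0   -1   -1  |     6 ]
  [ 0    2    3  |   -18 ]
ρ2 -> -1·ρ2
  [ 1  1/2  1/2  |  -9/2 ]
  [ 0    1    1  |    -6 ]
  [ 0    2    3  |   -18 ]
ρ3 -> ρ3 − 2·ρ2
  [ 1  1/2  1/2  |  -9/2 ]
  [ 0    1    1  |    -6 ]
  [ 0    0    1  |    -6 ]
ρ2 -> ρ2 − ρ3
  [ 1  1/2  1/2  |  -9/2 ]
  [ 0    1    0  |     0 ]
  [ 0    0    1  |    -6 ]
ρ1 -> ρ1 − 1/2·ρ3
  [ 1  1/2  0  |  -3/2 ]
  [ 0    1  0  |     0 ]
  [ 0    0  1  |    -6 ]
ρ1 -> ρ1 − 1/2·ρ2
  [ 1  0  0  |  -3/2 ]
  [ 0  1  0  |     0 ]
  [ 0  0  1  |    -6 ]
Reading off the last column: u = -3/2, v = 0, w = -6.

(-3/2, 0, -6)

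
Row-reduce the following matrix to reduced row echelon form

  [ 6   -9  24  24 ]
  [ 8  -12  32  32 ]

ρ1 → 1/6·ρ1
  [ 1  -3/2   4   4 ]
  [ 8   -12  32  32 ]
ρ2 → ρ2 − 8·ρ1
  [ 1  -3/2  4  4 ]
  [ 0     0  0  0 ]

[[1, -3/2, 4, 4], [0, 0, 0, 0]]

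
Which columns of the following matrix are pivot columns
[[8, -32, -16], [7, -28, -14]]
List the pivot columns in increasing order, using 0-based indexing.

Multiply R1 by 1/8.
  [ 1   -4   -2 ]
  [ 7  -28  -14 ]
Subtract 7 times R1 from R2.
  [ 1  -4  -2 ]
  [ 0   0   0 ]
Pivot columns are the columns containing a leading 1.

0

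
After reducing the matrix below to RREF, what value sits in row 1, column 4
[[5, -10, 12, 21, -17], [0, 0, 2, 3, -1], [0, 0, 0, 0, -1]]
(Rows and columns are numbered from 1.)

3/5

r1 ← 1/5·r1
  [ 1  -2  12/5  21/5  -17/5 ]
  [ 0   0     2     3     -1 ]
  [ 0   0     0     0     -1 ]
r2 ← 1/2·r2
  [ 1  -2  12/5  21/5  -17/5 ]
  [ 0   0     1   3/2   -1/2 ]
  [ 0   0     0     0     -1 ]
r3 ← -1·r3
  [ 1  -2  12/5  21/5  -17/5 ]
  [ 0   0     1   3/2   -1/2 ]
  [ 0   0     0     0      1 ]
r2 ← r2 + 1/2·r3
  [ 1  -2  12/5  21/5  -17/5 ]
  [ 0   0     1   3/2      0 ]
  [ 0   0     0     0      1 ]
r1 ← r1 + 17/5·r3
  [ 1  -2  12/5  21/5  0 ]
  [ 0   0     1   3/2  0 ]
  [ 0   0     0     0  1 ]
r1 ← r1 − 12/5·r2
  [ 1  -2  0  3/5  0 ]
  [ 0   0  1  3/2  0 ]
  [ 0   0  0    0  1 ]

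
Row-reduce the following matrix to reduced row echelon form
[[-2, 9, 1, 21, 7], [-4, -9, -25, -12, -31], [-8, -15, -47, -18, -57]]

ρ1 -> -1/2·ρ1
ρ2 -> ρ2 + 4·ρ1
ρ3 -> ρ3 + 8·ρ1
ρ2 -> -1/27·ρ2
ρ3 -> ρ3 + 51·ρ2
ρ1 -> ρ1 + 9/2·ρ2

[[1, 0, 4, -3/2, 4], [0, 1, 1, 2, 5/3], [0, 0, 0, 0, 0]]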